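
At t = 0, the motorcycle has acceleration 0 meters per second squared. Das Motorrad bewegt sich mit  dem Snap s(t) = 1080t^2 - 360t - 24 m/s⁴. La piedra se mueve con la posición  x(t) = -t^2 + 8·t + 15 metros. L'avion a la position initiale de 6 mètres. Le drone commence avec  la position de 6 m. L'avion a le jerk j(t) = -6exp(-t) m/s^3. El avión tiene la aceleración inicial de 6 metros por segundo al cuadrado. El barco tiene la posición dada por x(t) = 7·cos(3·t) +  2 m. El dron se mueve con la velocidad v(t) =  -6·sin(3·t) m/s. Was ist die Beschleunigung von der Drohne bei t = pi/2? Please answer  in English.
To solve this, we need to take 1 derivative of our velocity equation v(t) = -6·sin(3·t). Differentiating velocity, we get acceleration: a(t) = -18·cos(3·t). From the given acceleration equation a(t) = -18·cos(3·t), we substitute t = pi/2 to get a = 0.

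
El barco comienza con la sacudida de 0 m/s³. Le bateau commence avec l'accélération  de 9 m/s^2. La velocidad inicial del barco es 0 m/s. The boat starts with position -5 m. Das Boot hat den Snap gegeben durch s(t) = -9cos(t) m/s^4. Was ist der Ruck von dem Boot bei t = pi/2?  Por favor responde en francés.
Nous devons intégrer notre équation du snap s(t) = -9·cos(t) 1 fois. L'intégrale du snap est le jerk. En utilisant j(0) = 0, nous obtenons j(t) = -9·sin(t). Nous avons le jerk j(t) = -9·sin(t). En substituant t = pi/2: j(pi/2) = -9.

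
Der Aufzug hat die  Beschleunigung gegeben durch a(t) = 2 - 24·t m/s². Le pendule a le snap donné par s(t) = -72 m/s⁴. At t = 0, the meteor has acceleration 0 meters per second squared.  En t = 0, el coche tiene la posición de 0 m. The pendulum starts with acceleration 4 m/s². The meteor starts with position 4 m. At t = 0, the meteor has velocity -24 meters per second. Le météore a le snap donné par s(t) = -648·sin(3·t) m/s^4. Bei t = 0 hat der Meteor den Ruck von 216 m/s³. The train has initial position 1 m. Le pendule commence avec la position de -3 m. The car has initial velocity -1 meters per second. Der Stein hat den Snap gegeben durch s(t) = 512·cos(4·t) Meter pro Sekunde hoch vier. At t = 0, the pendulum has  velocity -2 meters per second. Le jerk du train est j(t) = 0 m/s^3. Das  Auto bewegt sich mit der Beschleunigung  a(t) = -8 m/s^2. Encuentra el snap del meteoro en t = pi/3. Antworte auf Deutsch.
Aus der Gleichung für den Snap s(t) = -648·sin(3·t), setzen wir t = pi/3 ein und erhalten s = 0.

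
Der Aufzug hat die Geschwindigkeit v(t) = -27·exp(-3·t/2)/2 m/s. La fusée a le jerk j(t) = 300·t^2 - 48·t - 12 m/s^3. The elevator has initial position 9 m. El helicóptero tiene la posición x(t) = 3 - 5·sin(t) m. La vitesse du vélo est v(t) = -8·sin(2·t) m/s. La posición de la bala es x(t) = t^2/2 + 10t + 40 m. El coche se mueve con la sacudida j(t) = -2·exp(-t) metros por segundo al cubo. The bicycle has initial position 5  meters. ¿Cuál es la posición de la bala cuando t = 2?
Usando x(t) = t^2/2 + 10·t + 40 y sustituyendo t = 2, encontramos x = 62.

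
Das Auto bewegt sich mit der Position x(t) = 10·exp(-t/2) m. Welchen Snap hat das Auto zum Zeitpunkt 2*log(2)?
Wir müssen unsere Gleichung für die Position x(t) = 10·exp(-t/2) 4-mal ableiten. Die Ableitung von der Position ergibt die Geschwindigkeit: v(t) = -5·exp(-t/2). Die Ableitung von der Geschwindigkeit ergibt die Beschleunigung: a(t) = 5·exp(-t/2)/2. Die Ableitung von der Beschleunigung ergibt den Ruck: j(t) = -5·exp(-t/2)/4. Mit d/dt von j(t) finden wir s(t) = 5·exp(-t/2)/8. Mit s(t) = 5·exp(-t/2)/8 und Einsetzen von t = 2*log(2), finden wir s = 5/16.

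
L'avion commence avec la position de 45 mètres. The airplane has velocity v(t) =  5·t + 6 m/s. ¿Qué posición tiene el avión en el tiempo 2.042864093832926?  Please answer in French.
Nous devons intégrer notre équation de la vitesse v(t) = 5·t + 6 1 fois. En intégrant la vitesse et en utilisant la condition initiale x(0) = 45, nous obtenons x(t) = 5·t^2/2 + 6·t + 45. En utilisant x(t) = 5·t^2/2 + 6·t + 45 et en substituant t = 2.042864093832926, nous trouvons x = 67.6904188276771.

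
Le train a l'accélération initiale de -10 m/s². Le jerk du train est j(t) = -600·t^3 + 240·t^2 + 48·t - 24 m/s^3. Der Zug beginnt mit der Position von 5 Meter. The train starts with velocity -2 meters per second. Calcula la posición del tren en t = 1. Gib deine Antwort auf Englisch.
To find the answer, we compute 3 antiderivatives of j(t) = -600·t^3 + 240·t^2 + 48·t - 24. Integrating jerk and using the initial condition a(0) = -10, we get a(t) = -150·t^4 + 80·t^3 + 24·t^2 - 24·t - 10. The antiderivative of acceleration is velocity. Using v(0) = -2, we get v(t) = -30·t^5 + 20·t^4 + 8·t^3 - 12·t^2 - 10·t - 2. The antiderivative of velocity is position. Using x(0) = 5, we get x(t) = -5·t^6 + 4·t^5 + 2·t^4 - 4·t^3 - 5·t^2 - 2·t + 5. Using x(t) = -5·t^6 + 4·t^5 + 2·t^4 - 4·t^3 - 5·t^2 - 2·t + 5 and substituting t = 1, we find x = -5.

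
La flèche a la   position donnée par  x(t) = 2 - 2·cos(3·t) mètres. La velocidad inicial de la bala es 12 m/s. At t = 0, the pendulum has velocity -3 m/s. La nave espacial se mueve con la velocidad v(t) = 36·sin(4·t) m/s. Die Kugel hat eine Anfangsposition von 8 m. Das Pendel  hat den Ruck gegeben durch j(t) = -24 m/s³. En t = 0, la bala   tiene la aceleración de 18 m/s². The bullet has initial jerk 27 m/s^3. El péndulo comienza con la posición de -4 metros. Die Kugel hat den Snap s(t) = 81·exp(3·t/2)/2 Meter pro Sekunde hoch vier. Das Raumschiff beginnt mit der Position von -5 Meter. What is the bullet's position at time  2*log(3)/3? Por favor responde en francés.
En partant du snap s(t) = 81·exp(3·t/2)/2, nous prenons 4 primitives. L'intégrale du snap, avec j(0) = 27, donne le jerk: j(t) = 27·exp(3·t/2). En prenant ∫j(t)dt et en appliquant a(0) = 18, nous trouvons a(t) = 18·exp(3·t/2). La primitive de l'accélération, avec v(0) = 12, donne la vitesse: v(t) = 12·exp(3·t/2). L'intégrale de la vitesse est la position. En utilisant x(0) = 8, nous obtenons x(t) = 8·exp(3·t/2). En utilisant x(t) = 8·exp(3·t/2) et en substituant t = 2*log(3)/3, nous trouvons x = 24.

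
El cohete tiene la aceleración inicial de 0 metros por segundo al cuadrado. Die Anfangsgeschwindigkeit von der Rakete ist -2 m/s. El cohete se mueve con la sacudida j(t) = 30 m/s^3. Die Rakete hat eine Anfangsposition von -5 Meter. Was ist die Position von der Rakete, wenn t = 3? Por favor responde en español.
Debemos encontrar la antiderivada de nuestra ecuación de la sacudida j(t) = 30 3 veces. La integral de la sacudida es la aceleración. Usando a(0) = 0, obtenemos a(t) = 30·t. Integrando la aceleración y usando la condición inicial v(0) = -2, obtenemos v(t) = 15·t^2 - 2. Integrando la velocidad y usando la condición inicial x(0) = -5, obtenemos x(t) = 5·t^3 - 2·t - 5. Usando x(t) = 5·t^3 - 2·t - 5 y sustituyendo t = 3, encontramos x = 124.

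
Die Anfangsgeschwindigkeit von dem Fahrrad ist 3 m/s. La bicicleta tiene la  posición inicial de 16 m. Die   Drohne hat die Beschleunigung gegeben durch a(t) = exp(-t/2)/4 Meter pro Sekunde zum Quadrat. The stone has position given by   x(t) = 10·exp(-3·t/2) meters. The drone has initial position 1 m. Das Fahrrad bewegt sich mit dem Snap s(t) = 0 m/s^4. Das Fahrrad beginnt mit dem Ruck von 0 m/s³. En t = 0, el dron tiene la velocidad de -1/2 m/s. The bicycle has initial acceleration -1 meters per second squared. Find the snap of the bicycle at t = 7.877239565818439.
From the given snap equation s(t) = 0, we substitute t = 7.877239565818439 to get s = 0.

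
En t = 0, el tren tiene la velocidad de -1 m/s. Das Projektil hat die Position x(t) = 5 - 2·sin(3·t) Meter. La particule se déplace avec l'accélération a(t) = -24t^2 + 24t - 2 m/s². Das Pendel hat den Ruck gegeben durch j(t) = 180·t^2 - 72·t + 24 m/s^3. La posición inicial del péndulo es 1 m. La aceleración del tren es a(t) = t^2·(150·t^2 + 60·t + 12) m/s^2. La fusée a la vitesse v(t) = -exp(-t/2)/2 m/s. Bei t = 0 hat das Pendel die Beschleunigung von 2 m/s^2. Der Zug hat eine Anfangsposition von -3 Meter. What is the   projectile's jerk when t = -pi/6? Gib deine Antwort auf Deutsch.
Um dies zu lösen, müssen wir 3 Ableitungen unserer Gleichung für die Position x(t) = 5 - 2·sin(3·t) nehmen. Durch Ableiten von der Position erhalten wir die Geschwindigkeit: v(t) = -6·cos(3·t). Durch Ableiten von der Geschwindigkeit erhalten wir die Beschleunigung: a(t) = 18·sin(3·t). Die Ableitung von der Beschleunigung ergibt den Ruck: j(t) = 54·cos(3·t). Wir haben den Ruck j(t) = 54·cos(3·t). Durch Einsetzen von t = -pi/6: j(-pi/6) = 0.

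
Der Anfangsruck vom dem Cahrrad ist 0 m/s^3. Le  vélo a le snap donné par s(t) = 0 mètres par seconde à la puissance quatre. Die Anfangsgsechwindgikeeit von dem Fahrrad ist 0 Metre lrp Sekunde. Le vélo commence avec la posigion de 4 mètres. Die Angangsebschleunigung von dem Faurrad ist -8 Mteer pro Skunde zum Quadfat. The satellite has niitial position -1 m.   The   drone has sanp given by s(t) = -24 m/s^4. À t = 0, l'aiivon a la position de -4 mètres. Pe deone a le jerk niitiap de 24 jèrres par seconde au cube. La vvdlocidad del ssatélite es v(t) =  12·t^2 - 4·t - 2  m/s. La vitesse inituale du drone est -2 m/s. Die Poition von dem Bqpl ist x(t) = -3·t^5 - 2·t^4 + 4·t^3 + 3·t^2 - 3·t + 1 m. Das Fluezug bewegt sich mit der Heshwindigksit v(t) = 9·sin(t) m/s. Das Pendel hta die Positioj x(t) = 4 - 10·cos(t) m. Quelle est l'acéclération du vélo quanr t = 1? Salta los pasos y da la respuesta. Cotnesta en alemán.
Die Antwort ist -8.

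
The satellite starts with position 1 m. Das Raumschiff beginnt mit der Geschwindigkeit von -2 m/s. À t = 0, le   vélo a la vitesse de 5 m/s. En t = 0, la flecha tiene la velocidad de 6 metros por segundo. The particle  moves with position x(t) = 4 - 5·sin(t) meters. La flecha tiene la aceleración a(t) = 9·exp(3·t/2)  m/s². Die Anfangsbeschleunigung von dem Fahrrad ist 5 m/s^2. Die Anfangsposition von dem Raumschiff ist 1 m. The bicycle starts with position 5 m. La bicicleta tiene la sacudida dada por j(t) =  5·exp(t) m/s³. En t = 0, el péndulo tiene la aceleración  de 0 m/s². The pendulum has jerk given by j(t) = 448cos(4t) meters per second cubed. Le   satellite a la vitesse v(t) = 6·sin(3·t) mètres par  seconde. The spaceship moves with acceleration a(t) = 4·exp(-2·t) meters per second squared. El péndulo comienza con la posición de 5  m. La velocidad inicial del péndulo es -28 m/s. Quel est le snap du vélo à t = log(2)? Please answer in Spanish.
Partiendo de la sacudida j(t) = 5·exp(t), tomamos 1 derivada. Tomando d/dt de j(t), encontramos s(t) = 5·exp(t). Usando s(t) = 5·exp(t) y sustituyendo t = log(2), encontramos s = 10.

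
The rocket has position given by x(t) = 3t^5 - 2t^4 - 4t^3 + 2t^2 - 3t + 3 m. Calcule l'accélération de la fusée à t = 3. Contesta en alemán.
Ausgehend von der Position x(t) = 3·t^5 - 2·t^4 - 4·t^3 + 2·t^2 - 3·t + 3, nehmen wir 2 Ableitungen. Durch Ableiten von der Position erhalten wir die Geschwindigkeit: v(t) = 15·t^4 - 8·t^3 - 12·t^2 + 4·t - 3. Mit d/dt von v(t) finden wir a(t) = 60·t^3 - 24·t^2 - 24·t + 4. Wir haben die Beschleunigung a(t) = 60·t^3 - 24·t^2 - 24·t + 4. Durch Einsetzen von t = 3: a(3) = 1336.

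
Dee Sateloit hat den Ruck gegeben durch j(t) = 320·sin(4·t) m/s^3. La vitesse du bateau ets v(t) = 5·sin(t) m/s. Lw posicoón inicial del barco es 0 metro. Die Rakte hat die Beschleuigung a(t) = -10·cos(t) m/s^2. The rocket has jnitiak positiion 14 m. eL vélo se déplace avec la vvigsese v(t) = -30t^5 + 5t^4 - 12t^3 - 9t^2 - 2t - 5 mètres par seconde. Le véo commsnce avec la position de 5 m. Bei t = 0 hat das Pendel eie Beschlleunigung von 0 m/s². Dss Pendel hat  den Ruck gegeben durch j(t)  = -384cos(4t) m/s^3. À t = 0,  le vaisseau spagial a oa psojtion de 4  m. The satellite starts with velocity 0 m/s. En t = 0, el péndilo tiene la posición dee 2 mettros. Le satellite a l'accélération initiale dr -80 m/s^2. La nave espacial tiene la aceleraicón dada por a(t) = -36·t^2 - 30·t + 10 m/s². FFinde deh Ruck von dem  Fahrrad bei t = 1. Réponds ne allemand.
Wir müssen unsere Gleichung für die Geschwindigkeit v(t) = -30·t^5 + 5·t^4 - 12·t^3 - 9·t^2 - 2·t - 5 2-mal ableiten. Durch Ableiten von der Geschwindigkeit erhalten wir die Beschleunigung: a(t) = -150·t^4 + 20·t^3 - 36·t^2 - 18·t - 2. Die Ableitung von der Beschleunigung ergibt den Ruck: j(t) = -600·t^3 + 60·t^2 - 72·t - 18. Wir haben den Ruck j(t) = -600·t^3 + 60·t^2 - 72·t - 18. Durch Einsetzen von t = 1: j(1) = -630.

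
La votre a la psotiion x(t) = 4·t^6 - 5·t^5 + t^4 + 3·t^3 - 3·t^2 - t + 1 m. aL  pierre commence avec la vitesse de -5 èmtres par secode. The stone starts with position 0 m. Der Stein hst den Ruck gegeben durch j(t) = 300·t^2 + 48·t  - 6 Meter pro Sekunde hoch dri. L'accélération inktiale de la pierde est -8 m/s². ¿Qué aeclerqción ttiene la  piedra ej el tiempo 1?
Partiendo de la sacudida j(t) = 300·t^2 + 48·t - 6, tomamos 1 antiderivada. Integrando la sacudida y usando la condición inicial a(0) = -8, obtenemos a(t) = 100·t^3 + 24·t^2 - 6·t - 8. De la ecuación de la aceleración a(t) = 100·t^3 + 24·t^2 - 6·t - 8, sustituimos t = 1 para obtener a = 110.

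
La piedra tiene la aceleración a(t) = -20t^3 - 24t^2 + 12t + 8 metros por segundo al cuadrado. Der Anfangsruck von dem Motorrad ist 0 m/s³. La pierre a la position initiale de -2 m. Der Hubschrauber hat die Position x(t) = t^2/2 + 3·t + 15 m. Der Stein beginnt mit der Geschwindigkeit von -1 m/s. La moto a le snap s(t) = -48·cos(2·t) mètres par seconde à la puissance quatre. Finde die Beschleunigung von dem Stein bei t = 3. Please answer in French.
Nous avons l'accélération a(t) = -20·t^3 - 24·t^2 + 12·t + 8. En substituant t = 3: a(3) = -712.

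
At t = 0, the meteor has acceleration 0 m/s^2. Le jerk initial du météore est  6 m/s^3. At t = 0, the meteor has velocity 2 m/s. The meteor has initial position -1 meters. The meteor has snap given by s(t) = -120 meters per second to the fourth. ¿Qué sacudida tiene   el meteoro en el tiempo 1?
Necesitamos integrar nuestra ecuación del snap s(t) = -120 1 vez. La integral del snap es la sacudida. Usando j(0) = 6, obtenemos j(t) = 6 - 120·t. Usando j(t) = 6 - 120·t y sustituyendo t = 1, encontramos j = -114.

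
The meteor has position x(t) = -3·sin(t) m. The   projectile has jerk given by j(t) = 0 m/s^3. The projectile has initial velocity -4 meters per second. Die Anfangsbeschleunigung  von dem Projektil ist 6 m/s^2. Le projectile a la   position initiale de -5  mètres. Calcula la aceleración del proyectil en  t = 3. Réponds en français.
Pour résoudre ceci, nous devons prendre 1 primitive de notre équation du jerk j(t) = 0. La primitive du jerk, avec a(0) = 6, donne l'accélération: a(t) = 6. De l'équation de l'accélération a(t) = 6, nous substituons t = 3 pour obtenir a = 6.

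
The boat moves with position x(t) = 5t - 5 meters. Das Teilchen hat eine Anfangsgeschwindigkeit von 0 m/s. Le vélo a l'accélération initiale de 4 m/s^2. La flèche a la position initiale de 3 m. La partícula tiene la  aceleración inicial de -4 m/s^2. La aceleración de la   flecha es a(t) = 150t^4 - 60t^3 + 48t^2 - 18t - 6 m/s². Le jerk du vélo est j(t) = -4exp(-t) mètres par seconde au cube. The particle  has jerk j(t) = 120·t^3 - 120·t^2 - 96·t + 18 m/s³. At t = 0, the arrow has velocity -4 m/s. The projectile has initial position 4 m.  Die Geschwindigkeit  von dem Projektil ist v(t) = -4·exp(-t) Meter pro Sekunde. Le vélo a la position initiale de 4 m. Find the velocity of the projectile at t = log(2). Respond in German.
Aus der Gleichung für die Geschwindigkeit v(t) = -4·exp(-t), setzen wir t = log(2) ein und erhalten v = -2.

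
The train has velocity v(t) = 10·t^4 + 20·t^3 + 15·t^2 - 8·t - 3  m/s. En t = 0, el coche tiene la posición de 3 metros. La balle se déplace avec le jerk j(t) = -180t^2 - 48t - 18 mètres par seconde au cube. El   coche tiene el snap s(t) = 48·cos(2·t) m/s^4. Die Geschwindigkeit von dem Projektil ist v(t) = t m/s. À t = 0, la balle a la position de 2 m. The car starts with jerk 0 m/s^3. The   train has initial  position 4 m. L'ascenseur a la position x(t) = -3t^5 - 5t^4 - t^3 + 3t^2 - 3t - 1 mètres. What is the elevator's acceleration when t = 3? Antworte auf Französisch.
En partant de la position x(t) = -3·t^5 - 5·t^4 - t^3 + 3·t^2 - 3·t - 1, nous prenons 2 dérivées. En dérivant la position, nous obtenons la vitesse: v(t) = -15·t^4 - 20·t^3 - 3·t^2 + 6·t - 3. En prenant d/dt de v(t), nous trouvons a(t) = -60·t^3 - 60·t^2 - 6·t + 6. De l'équation de l'accélération a(t) = -60·t^3 - 60·t^2 - 6·t + 6, nous substituons t = 3 pour obtenir a = -2172.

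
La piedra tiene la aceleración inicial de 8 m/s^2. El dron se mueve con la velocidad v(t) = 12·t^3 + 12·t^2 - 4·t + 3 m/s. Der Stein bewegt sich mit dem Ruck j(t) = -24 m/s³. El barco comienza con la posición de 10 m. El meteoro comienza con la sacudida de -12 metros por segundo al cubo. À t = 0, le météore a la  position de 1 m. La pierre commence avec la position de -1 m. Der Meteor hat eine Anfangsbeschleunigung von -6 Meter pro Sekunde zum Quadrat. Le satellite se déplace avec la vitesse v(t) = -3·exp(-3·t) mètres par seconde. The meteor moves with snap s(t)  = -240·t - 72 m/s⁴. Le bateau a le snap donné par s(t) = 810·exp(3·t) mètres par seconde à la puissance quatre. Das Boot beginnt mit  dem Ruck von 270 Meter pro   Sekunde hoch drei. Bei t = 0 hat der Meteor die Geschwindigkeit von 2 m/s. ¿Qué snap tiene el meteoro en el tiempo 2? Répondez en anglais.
Using s(t) = -240·t - 72 and substituting t = 2, we find s = -552.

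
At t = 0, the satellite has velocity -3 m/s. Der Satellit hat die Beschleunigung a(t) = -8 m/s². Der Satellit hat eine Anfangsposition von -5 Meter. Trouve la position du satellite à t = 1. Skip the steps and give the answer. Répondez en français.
La réponse est -12.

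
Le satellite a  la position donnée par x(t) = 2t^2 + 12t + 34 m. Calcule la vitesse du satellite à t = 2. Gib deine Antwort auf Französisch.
Nous devons dériver notre équation de la position x(t) = 2·t^2 + 12·t + 34 1 fois. La dérivée de la position donne la vitesse: v(t) = 4·t + 12. De l'équation de la vitesse v(t) = 4·t + 12, nous substituons t = 2 pour obtenir v = 20.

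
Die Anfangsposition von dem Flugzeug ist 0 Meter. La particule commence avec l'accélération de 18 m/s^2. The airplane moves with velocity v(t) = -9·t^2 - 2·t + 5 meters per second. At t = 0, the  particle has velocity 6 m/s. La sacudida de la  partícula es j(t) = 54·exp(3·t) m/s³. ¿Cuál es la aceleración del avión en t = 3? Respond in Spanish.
Debemos derivar nuestra ecuación de la velocidad v(t) = -9·t^2 - 2·t + 5 1 vez. Tomando d/dt de v(t), encontramos a(t) = -18·t - 2. De la ecuación de la aceleración a(t) = -18·t - 2, sustituimos t = 3 para obtener a = -56.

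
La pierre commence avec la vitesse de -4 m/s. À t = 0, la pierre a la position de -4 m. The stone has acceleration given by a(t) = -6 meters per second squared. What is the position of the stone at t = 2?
To solve this, we need to take 2 antiderivatives of our acceleration equation a(t) = -6. The integral of acceleration is velocity. Using v(0) = -4, we get v(t) = -6·t - 4. Taking ∫v(t)dt and applying x(0) = -4, we find x(t) = -3·t^2 - 4·t - 4. Using x(t) = -3·t^2 - 4·t - 4 and substituting t = 2, we find x = -24.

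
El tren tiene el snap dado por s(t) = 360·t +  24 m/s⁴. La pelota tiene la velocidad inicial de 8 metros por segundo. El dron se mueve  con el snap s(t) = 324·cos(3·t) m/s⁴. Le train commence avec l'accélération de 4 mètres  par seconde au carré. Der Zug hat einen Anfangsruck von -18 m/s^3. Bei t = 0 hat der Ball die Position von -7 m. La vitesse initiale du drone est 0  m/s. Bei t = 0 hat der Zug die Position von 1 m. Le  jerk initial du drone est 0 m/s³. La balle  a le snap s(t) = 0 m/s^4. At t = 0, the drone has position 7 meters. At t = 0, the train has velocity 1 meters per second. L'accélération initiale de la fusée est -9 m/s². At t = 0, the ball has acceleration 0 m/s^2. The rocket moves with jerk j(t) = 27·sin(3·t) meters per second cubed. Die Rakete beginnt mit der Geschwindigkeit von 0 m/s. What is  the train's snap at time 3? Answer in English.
We have snap s(t) = 360·t + 24. Substituting t = 3: s(3) = 1104.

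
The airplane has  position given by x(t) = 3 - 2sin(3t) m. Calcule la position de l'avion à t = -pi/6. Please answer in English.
From the given position equation x(t) = 3 - 2·sin(3·t), we substitute t = -pi/6 to get x = 5.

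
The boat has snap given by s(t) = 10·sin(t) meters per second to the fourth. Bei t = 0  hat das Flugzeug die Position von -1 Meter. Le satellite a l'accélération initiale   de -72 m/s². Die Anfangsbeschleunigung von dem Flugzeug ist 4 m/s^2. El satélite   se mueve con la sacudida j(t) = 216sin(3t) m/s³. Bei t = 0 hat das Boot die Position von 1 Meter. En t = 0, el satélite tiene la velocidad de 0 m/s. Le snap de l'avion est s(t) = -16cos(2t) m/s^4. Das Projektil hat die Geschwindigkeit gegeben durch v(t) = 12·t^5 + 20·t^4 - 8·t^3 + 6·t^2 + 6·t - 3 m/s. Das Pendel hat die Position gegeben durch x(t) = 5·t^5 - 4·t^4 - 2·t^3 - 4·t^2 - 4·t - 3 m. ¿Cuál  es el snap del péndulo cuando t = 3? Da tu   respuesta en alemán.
Wir müssen unsere Gleichung für die Position x(t) = 5·t^5 - 4·t^4 - 2·t^3 - 4·t^2 - 4·t - 3 4-mal ableiten. Mit d/dt von x(t) finden wir v(t) = 25·t^4 - 16·t^3 - 6·t^2 - 8·t - 4. Mit d/dt von v(t) finden wir a(t) = 100·t^3 - 48·t^2 - 12·t - 8. Die Ableitung von der Beschleunigung ergibt den Ruck: j(t) = 300·t^2 - 96·t - 12. Mit d/dt von j(t) finden wir s(t) = 600·t - 96. Aus der Gleichung für den Snap s(t) = 600·t - 96, setzen wir t = 3 ein und erhalten s = 1704.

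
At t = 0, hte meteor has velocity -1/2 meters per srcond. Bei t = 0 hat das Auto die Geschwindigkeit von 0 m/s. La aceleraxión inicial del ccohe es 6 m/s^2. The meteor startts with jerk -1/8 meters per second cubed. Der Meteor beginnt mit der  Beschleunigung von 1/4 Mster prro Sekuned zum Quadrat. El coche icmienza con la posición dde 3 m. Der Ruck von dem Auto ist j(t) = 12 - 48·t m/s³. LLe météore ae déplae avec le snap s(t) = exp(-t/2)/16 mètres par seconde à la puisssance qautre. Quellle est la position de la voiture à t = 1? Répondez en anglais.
We must find the integral of our jerk equation j(t) = 12 - 48·t 3 times. Taking ∫j(t)dt and applying a(0) = 6, we find a(t) = -24·t^2 + 12·t + 6. Integrating acceleration and using the initial condition v(0) = 0, we get v(t) = 2·t·(-4·t^2 + 3·t + 3). The antiderivative of velocity, with x(0) = 3, gives position: x(t) = -2·t^4 + 2·t^3 + 3·t^2 + 3. From the given position equation x(t) = -2·t^4 + 2·t^3 + 3·t^2 + 3, we substitute t = 1 to get x = 6.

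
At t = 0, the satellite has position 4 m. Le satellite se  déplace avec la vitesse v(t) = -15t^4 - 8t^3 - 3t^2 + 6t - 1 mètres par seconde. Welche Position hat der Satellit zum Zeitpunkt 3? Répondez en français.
Pour résoudre ceci, nous devons prendre 1 primitive de notre équation de la vitesse v(t) = -15·t^4 - 8·t^3 - 3·t^2 + 6·t - 1. En intégrant la vitesse et en utilisant la condition initiale x(0) = 4, nous obtenons x(t) = -3·t^5 - 2·t^4 - t^3 + 3·t^2 - t + 4. De l'équation de la position x(t) = -3·t^5 - 2·t^4 - t^3 + 3·t^2 - t + 4, nous substituons t = 3 pour obtenir x = -890.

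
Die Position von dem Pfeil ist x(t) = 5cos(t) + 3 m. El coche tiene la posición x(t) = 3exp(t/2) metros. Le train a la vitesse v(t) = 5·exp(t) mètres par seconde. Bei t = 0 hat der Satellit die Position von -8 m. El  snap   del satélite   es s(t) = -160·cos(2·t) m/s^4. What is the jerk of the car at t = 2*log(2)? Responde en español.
Partiendo de la posición x(t) = 3·exp(t/2), tomamos 3 derivadas. Derivando la posición, obtenemos la velocidad: v(t) = 3·exp(t/2)/2. Derivando la velocidad, obtenemos la aceleración: a(t) = 3·exp(t/2)/4. La derivada de la aceleración da la sacudida: j(t) = 3·exp(t/2)/8. De la ecuación de la sacudida j(t) = 3·exp(t/2)/8, sustituimos t = 2*log(2) para obtener j = 3/4.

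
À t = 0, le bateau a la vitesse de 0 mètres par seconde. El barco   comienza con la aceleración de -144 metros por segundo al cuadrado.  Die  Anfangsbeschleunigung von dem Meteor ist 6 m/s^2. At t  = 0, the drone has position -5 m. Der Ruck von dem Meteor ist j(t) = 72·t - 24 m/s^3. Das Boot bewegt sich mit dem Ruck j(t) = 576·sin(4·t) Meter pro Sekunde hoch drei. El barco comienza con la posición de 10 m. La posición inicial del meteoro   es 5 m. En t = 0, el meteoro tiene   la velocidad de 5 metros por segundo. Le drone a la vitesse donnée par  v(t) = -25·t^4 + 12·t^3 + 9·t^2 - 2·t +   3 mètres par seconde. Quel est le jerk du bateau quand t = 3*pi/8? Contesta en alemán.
Wir haben den Ruck j(t) = 576·sin(4·t). Durch Einsetzen von t = 3*pi/8: j(3*pi/8) = -576.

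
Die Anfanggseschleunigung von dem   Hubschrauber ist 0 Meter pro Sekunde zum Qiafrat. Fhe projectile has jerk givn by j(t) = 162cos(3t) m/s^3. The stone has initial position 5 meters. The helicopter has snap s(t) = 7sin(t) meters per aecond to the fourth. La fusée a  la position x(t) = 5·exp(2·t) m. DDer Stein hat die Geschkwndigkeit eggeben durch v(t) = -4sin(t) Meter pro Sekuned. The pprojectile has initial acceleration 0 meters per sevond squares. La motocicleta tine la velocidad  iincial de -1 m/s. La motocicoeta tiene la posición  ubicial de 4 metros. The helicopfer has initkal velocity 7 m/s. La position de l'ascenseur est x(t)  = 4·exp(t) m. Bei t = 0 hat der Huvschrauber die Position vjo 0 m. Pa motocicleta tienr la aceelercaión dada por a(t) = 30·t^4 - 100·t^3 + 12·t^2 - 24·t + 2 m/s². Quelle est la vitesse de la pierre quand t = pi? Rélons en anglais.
Using v(t) = -4·sin(t) and substituting t = pi, we find v = 0.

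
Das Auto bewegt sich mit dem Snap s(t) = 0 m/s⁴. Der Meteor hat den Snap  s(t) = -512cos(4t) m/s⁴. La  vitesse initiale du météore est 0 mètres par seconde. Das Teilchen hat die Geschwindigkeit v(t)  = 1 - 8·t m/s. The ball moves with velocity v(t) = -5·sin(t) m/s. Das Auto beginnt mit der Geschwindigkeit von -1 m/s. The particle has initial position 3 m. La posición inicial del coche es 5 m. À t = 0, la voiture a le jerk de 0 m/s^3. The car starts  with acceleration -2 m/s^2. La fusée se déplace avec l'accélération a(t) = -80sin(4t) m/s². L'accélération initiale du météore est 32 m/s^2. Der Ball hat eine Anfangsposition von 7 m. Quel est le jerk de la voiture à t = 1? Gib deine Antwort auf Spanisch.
Debemos encontrar la integral de nuestra ecuación del snap s(t) = 0 1 vez. Tomando ∫s(t)dt y aplicando j(0) = 0, encontramos j(t) = 0. Usando j(t) = 0 y sustituyendo t = 1, encontramos j = 0.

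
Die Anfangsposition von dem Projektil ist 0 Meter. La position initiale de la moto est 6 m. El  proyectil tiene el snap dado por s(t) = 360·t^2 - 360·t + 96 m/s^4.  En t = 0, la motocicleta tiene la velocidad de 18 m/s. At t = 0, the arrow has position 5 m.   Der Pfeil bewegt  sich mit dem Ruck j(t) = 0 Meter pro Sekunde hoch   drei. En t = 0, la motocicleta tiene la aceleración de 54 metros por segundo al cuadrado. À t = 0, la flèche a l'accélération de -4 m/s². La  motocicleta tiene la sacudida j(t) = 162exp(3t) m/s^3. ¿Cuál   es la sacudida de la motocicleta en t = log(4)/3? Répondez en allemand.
Aus der Gleichung für den Ruck j(t) = 162·exp(3·t), setzen wir t = log(4)/3 ein und erhalten j = 648.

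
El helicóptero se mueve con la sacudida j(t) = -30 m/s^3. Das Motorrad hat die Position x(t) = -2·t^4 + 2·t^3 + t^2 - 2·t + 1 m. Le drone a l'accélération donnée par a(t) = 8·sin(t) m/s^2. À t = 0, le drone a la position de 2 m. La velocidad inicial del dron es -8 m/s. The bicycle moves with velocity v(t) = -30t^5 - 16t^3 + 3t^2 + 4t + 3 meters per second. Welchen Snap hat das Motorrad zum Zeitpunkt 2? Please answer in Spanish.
Partiendo de la posición x(t) = -2·t^4 + 2·t^3 + t^2 - 2·t + 1, tomamos 4 derivadas. Tomando d/dt de x(t), encontramos v(t) = -8·t^3 + 6·t^2 + 2·t - 2. La derivada de la velocidad da la aceleración: a(t) = -24·t^2 + 12·t + 2. Tomando d/dt de a(t), encontramos j(t) = 12 - 48·t. Tomando d/dt de j(t), encontramos s(t) = -48. Tenemos el snap s(t) = -48. Sustituyendo t = 2: s(2) = -48.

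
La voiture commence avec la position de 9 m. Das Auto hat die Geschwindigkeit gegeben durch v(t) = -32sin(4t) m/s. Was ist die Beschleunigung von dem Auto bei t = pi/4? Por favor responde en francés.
Pour résoudre ceci, nous devons prendre 1 dérivée de notre équation de la vitesse v(t) = -32·sin(4·t). En prenant d/dt de v(t), nous trouvons a(t) = -128·cos(4·t). En utilisant a(t) = -128·cos(4·t) et en substituant t = pi/4, nous trouvons a = 128.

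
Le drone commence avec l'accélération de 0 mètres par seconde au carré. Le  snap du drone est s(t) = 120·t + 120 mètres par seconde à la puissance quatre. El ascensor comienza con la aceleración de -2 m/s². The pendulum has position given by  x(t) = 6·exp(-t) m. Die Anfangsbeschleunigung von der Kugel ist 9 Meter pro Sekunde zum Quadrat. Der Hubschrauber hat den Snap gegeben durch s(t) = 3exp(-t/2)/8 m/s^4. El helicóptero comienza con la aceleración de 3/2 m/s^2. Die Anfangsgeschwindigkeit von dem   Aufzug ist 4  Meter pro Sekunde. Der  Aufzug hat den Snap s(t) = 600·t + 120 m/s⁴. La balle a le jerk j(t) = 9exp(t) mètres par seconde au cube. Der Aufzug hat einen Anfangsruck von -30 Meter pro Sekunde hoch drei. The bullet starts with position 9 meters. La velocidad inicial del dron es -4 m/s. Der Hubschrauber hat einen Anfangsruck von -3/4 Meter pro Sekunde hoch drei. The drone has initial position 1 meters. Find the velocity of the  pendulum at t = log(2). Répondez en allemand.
Um dies zu lösen, müssen wir 1 Ableitung unserer Gleichung für die Position x(t) = 6·exp(-t) nehmen. Die Ableitung von der Position ergibt die Geschwindigkeit: v(t) = -6·exp(-t). Wir haben die Geschwindigkeit v(t) = -6·exp(-t). Durch Einsetzen von t = log(2): v(log(2)) = -3.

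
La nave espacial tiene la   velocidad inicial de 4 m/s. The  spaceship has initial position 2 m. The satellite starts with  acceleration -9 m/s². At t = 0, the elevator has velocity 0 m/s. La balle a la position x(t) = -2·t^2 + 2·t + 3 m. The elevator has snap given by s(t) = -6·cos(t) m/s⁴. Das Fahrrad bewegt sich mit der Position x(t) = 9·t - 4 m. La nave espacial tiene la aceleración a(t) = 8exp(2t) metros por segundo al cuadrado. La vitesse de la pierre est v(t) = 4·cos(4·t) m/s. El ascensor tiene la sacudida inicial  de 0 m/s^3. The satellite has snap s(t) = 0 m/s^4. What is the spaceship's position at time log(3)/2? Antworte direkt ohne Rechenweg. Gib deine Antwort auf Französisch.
À t = log(3)/2, x = 6.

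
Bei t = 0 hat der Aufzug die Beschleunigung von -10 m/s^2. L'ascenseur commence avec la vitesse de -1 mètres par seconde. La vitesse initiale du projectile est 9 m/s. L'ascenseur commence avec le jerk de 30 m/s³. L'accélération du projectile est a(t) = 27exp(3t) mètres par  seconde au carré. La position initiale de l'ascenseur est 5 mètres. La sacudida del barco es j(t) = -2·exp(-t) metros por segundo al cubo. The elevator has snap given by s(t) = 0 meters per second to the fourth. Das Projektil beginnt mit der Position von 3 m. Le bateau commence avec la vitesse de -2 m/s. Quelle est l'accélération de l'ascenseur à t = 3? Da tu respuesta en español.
Partiendo del snap s(t) = 0, tomamos 2 antiderivadas. Integrando el snap y usando la condición inicial j(0) = 30, obtenemos j(t) = 30. La antiderivada de la sacudida, con a(0) = -10, da la aceleración: a(t) = 30·t - 10. Usando a(t) = 30·t - 10 y sustituyendo t = 3, encontramos a = 80.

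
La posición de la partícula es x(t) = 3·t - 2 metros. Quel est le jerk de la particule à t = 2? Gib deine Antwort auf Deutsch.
Wir müssen unsere Gleichung für die Position x(t) = 3·t - 2 3-mal ableiten. Mit d/dt von x(t) finden wir v(t) = 3. Durch Ableiten von der Geschwindigkeit erhalten wir die Beschleunigung: a(t) = 0. Durch Ableiten von der Beschleunigung erhalten wir den Ruck: j(t) = 0. Aus der Gleichung für den Ruck j(t) = 0, setzen wir t = 2 ein und erhalten j = 0.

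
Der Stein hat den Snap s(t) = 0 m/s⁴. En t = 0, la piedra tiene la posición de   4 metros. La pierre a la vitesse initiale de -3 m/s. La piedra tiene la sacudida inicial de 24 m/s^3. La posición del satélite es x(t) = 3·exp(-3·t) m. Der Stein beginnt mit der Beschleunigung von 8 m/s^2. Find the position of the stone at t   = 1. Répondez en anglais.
We must find the integral of our snap equation s(t) = 0 4 times. Integrating snap and using the initial condition j(0) = 24, we get j(t) = 24. The integral of jerk is acceleration. Using a(0) = 8, we get a(t) = 24·t + 8. Taking ∫a(t)dt and applying v(0) = -3, we find v(t) = 12·t^2 + 8·t - 3. The antiderivative of velocity, with x(0) = 4, gives position: x(t) = 4·t^3 + 4·t^2 - 3·t + 4. From the given position equation x(t) = 4·t^3 + 4·t^2 - 3·t + 4, we substitute t = 1 to get x = 9.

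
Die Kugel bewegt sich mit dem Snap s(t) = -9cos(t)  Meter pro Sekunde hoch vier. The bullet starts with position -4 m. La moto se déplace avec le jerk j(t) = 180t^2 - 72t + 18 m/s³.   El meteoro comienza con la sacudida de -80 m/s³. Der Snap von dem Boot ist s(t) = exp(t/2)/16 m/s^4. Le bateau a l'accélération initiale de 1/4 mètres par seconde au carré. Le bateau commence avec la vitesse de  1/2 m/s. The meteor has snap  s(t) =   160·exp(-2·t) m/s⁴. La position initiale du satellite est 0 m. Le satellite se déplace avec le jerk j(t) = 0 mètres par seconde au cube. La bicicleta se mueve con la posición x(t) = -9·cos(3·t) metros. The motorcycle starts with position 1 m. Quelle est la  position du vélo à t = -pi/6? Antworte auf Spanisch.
De la ecuación de la posición x(t) = -9·cos(3·t), sustituimos t = -pi/6 para obtener x = 0.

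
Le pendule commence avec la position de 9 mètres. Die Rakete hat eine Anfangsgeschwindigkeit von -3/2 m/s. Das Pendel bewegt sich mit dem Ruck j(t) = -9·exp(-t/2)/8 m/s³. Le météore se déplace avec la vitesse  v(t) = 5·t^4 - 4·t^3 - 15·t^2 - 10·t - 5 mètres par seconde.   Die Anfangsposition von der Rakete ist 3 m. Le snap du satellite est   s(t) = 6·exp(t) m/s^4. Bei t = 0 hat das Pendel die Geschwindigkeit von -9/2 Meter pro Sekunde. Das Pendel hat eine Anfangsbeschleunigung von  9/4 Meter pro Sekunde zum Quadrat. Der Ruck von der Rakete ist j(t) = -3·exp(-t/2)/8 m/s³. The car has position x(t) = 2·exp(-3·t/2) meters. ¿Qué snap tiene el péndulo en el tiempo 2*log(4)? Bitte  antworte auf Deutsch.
Wir müssen unsere Gleichung für den Ruck j(t) = -9·exp(-t/2)/8 1-mal ableiten. Mit d/dt von j(t) finden wir s(t) = 9·exp(-t/2)/16. Aus der Gleichung für den Snap s(t) = 9·exp(-t/2)/16, setzen wir t = 2*log(4) ein und erhalten s = 9/64.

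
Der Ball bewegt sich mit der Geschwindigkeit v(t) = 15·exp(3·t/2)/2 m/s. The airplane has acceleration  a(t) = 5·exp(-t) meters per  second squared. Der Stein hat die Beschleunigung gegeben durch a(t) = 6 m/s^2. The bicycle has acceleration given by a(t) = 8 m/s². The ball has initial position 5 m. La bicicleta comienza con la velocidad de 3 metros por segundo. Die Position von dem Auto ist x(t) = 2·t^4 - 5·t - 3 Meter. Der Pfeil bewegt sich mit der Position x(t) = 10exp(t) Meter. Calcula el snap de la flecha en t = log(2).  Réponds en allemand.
Ausgehend von der Position x(t) = 10·exp(t), nehmen wir 4 Ableitungen. Die Ableitung von der Position ergibt die Geschwindigkeit: v(t) = 10·exp(t). Durch Ableiten von der Geschwindigkeit erhalten wir die Beschleunigung: a(t) = 10·exp(t). Durch Ableiten von der Beschleunigung erhalten wir den Ruck: j(t) = 10·exp(t). Durch Ableiten von dem Ruck erhalten wir den Snap: s(t) = 10·exp(t). Aus der Gleichung für den Snap s(t) = 10·exp(t), setzen wir t = log(2) ein und erhalten s = 20.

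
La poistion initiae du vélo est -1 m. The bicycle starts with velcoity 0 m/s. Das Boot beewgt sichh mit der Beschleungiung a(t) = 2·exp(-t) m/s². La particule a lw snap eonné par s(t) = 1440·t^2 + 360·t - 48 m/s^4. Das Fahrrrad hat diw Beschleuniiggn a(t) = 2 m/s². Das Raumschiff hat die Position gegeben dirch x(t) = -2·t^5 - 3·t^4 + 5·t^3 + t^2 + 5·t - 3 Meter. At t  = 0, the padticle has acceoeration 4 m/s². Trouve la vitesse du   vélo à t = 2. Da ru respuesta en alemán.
Wir müssen das Integral unserer Gleichung für die Beschleunigung a(t) = 2 1-mal finden. Mit ∫a(t)dt und Anwendung von v(0) = 0, finden wir v(t) = 2·t. Mit v(t) = 2·t und Einsetzen von t = 2, finden wir v = 4.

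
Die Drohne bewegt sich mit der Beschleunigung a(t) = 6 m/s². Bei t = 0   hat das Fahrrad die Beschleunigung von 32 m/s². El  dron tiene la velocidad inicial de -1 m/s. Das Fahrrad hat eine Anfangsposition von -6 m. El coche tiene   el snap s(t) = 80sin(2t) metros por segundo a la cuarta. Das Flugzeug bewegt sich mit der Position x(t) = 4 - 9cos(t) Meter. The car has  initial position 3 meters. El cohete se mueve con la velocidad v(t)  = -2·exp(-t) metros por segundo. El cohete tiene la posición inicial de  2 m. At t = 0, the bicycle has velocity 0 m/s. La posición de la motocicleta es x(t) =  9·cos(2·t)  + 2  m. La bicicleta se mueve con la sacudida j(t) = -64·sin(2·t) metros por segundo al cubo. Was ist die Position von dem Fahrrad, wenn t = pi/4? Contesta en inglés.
We must find the integral of our jerk equation j(t) = -64·sin(2·t) 3 times. The antiderivative of jerk, with a(0) = 32, gives acceleration: a(t) = 32·cos(2·t). The antiderivative of acceleration, with v(0) = 0, gives velocity: v(t) = 16·sin(2·t). Integrating velocity and using the initial condition x(0) = -6, we get x(t) = 2 - 8·cos(2·t). From the given position equation x(t) = 2 - 8·cos(2·t), we substitute t = pi/4 to get x = 2.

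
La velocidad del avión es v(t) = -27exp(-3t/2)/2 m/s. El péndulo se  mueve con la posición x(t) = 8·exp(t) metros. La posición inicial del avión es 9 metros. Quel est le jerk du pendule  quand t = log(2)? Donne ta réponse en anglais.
To solve this, we need to take 3 derivatives of our position equation x(t) = 8·exp(t). Taking d/dt of x(t), we find v(t) = 8·exp(t). Taking d/dt of v(t), we find a(t) = 8·exp(t). The derivative of acceleration gives jerk: j(t) = 8·exp(t). We have jerk j(t) = 8·exp(t). Substituting t = log(2): j(log(2)) = 16.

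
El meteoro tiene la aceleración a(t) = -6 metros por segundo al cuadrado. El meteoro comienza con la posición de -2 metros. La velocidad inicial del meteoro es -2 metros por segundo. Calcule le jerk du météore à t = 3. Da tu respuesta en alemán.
Wir müssen unsere Gleichung für die Beschleunigung a(t) = -6 1-mal ableiten. Mit d/dt von a(t) finden wir j(t) = 0. Wir haben den Ruck j(t) = 0. Durch Einsetzen von t = 3: j(3) = 0.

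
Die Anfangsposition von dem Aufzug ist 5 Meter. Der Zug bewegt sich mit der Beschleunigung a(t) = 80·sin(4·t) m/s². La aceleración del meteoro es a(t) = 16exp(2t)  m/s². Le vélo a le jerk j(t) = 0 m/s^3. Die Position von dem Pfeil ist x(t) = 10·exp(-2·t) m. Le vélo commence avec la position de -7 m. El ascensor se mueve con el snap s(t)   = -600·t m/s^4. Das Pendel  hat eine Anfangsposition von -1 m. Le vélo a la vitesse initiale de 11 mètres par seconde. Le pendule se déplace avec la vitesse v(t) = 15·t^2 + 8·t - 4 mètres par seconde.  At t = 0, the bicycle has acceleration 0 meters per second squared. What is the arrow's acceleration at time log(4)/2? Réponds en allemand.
Um dies zu lösen, müssen wir 2 Ableitungen unserer Gleichung für die Position x(t) = 10·exp(-2·t) nehmen. Mit d/dt von x(t) finden wir v(t) = -20·exp(-2·t). Die Ableitung von der Geschwindigkeit ergibt die Beschleunigung: a(t) = 40·exp(-2·t). Mit a(t) = 40·exp(-2·t) und Einsetzen von t = log(4)/2, finden wir a = 10.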